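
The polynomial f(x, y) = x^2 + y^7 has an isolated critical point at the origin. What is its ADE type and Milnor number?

The Hessian of f at 0 has rank 1. Corank 1: A-series; mu = 6 gives A_6.

Type A_6, Milnor number mu = 6.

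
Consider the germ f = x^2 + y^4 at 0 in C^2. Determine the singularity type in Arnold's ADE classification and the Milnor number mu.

Type A3, Milnor number mu = 3.

The Hessian of f at 0 has rank 1. Corank 1: A-series; mu = 3 gives A_3.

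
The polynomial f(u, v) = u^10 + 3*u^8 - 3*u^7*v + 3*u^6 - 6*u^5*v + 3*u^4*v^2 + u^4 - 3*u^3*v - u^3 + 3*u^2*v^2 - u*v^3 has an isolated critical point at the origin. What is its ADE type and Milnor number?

The Hessian of f at 0 has rank 0. Corank 2; j^3 = -u^3 is a perfect cube, so E-series; the 4-jet and mu = 7 give E_7.

Type E_{7}, Milnor number mu = 7.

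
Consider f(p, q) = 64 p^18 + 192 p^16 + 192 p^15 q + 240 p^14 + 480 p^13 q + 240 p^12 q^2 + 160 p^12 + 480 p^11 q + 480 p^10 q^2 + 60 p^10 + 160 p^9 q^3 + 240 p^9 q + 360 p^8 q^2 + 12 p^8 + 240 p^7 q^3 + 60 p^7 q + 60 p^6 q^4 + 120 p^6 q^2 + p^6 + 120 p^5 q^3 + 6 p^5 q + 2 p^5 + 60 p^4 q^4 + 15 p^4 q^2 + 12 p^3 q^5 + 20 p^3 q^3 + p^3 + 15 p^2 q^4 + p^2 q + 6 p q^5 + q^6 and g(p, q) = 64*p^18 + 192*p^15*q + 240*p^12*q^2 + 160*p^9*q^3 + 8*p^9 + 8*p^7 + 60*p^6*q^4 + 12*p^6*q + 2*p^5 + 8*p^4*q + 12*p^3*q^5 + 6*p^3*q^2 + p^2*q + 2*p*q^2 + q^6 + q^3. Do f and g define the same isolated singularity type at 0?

The Hessian of f at 0 has rank 0. Corank 2; j^3 = p^2*(p + q) has shape L^2 M (L != M), so D-series; mu = 7 gives D_7. The Hessian of g at 0 has rank 0. Corank 2; j^3 = q*(p + q)^2 has shape L^2 M (L != M), so D-series; mu = 7 gives D_7. Both have type D_7, hence right-equivalent.

Yes.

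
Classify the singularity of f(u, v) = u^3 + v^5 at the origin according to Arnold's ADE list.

E8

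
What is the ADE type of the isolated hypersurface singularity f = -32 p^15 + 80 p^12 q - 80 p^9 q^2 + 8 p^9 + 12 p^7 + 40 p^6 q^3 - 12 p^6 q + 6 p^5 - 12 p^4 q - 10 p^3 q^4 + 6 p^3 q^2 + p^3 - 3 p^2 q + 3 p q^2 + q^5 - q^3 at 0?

E8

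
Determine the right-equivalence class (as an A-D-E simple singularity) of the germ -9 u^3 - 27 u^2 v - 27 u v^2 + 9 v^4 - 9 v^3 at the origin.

The Hessian of f at 0 is [[0, 0], [0, 0]] with rank 0, so corank 2. A Groebner basis of the Jacobian ideal J(f) in C{u,v} is {v^3, u^2 + 2*u*v + v^2}; counting standard monomials gives mu = 6. Corank 2; j^3 = -9*(u + v)^3 is a perfect cube, so E-series; the 4-jet and mu = 6 give E_6.

E_6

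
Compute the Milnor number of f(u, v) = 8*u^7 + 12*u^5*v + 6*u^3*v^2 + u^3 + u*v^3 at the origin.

7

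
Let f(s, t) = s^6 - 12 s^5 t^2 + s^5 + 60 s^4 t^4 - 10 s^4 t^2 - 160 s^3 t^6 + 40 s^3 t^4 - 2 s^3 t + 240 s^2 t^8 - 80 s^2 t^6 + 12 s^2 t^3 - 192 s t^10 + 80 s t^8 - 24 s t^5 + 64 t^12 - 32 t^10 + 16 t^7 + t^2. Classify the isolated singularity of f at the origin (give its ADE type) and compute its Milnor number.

Type A4, Milnor number mu = 4.

The Hessian of f at 0 is [[0, 0], [0, 2]] with rank 1, so corank 1. A Groebner basis of the Jacobian ideal J(f) in C{s,t} is {s^3 - t, s*t, t^2}; counting standard monomials gives mu = 4. Corank 1: A-series; mu = 4 gives A_4.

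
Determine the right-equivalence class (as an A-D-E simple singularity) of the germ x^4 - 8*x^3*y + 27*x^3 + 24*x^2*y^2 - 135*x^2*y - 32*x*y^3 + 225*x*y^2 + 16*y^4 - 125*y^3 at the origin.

E6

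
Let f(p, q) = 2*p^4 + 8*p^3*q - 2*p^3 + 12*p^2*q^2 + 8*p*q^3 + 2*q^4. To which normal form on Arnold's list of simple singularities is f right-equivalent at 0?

E6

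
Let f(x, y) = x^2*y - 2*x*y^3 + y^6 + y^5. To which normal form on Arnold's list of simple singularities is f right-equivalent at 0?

The Hessian of f at 0 has rank 0. Corank 2; j^3 = x^2*y has shape L^2 M (L != M), so D-series; mu = 7 gives D_7.

D7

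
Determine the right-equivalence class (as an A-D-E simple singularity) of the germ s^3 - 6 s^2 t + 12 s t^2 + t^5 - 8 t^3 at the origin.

E_{8}

The Hessian of f at 0 is [[0, 0], [0, 0]] with rank 0, so corank 2. A Groebner basis of the Jacobian ideal J(f) in C{s,t} is {t^4, s^2 - 4*s*t + 4*t^2}; counting standard monomials gives mu = 8. Corank 2; j^3 = (s - 2*t)^3 is a perfect cube, so E-series; the 5-jet and mu = 8 give E_8.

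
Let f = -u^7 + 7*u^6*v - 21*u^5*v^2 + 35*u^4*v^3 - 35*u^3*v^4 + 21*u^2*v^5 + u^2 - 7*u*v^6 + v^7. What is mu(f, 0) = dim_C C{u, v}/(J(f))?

The Hessian of f at 0 has rank 1. Corank 1: A-series; mu = 6 gives A_6.

6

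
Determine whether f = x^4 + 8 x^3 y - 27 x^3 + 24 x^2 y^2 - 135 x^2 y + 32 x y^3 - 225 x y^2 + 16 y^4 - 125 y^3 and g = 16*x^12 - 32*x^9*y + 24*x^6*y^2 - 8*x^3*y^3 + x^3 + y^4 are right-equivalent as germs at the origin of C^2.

Yes.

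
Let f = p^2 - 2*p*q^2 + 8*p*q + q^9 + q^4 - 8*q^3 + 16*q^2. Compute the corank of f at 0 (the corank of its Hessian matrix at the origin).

1

The Hessian at 0 is [[2, 8], [8, 32]] of rank 1; hence corank 1.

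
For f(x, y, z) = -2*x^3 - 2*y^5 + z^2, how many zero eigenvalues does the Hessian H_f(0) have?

2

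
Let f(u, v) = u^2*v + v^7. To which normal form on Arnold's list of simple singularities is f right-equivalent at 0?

The Hessian of f at 0 has rank 0. Corank 2; j^3 = u^2*v has shape L^2 M (L != M), so D-series; mu = 8 gives D_8.

D_8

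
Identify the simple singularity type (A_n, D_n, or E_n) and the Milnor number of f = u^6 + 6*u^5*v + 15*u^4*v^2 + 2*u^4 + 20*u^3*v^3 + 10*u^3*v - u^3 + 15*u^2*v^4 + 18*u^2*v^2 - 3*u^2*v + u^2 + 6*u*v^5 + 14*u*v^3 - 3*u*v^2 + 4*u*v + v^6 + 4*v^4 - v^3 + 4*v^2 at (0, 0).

The Hessian of f at 0 is [[2, 4], [4, 8]] with rank 1, so corank 1. A Groebner basis of the Jacobian ideal J(f) in C{u,v} is {v^2, u + 2*v}; counting standard monomials gives mu = 2. Corank 1: A-series; mu = 2 gives A_2.

Type A_2, Milnor number mu = 2.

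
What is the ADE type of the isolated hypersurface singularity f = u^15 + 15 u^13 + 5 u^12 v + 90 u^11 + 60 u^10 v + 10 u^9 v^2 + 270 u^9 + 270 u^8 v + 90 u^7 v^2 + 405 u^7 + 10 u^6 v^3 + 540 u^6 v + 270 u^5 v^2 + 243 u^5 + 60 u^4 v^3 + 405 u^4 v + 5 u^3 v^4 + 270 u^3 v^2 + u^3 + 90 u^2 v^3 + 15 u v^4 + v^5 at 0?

The Hessian of f at 0 has rank 0. Corank 2; j^3 = u^3 is a perfect cube, so E-series; the 5-jet and mu = 8 give E_8.

E8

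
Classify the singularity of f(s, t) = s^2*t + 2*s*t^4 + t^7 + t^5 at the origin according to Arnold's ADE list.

D_6

The Hessian of f at 0 has rank 0. Corank 2; j^3 = s^2*t has shape L^2 M (L != M), so D-series; mu = 6 gives D_6.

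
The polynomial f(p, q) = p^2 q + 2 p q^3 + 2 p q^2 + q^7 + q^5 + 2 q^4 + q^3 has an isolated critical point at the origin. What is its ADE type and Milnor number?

Type D8, Milnor number mu = 8.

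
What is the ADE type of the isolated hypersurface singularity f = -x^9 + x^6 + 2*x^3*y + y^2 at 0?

The Hessian of f at 0 has rank 1. Corank 1: A-series; mu = 8 gives A_8.

A_{8}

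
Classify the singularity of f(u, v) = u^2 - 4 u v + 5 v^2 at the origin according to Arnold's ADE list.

A_1

The Hessian of f at 0 has rank 2. Corank 0: nondegenerate Morse point, so A_1.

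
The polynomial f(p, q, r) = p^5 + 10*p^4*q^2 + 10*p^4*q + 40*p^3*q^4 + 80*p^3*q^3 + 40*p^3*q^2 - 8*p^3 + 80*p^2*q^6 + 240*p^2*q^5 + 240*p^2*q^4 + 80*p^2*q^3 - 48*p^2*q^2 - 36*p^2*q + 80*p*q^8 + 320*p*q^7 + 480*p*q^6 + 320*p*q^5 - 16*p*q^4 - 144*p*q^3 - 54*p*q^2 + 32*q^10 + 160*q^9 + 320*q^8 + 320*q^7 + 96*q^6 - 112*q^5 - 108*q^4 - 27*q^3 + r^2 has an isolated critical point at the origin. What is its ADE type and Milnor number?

Type E_{8}, Milnor number mu = 8.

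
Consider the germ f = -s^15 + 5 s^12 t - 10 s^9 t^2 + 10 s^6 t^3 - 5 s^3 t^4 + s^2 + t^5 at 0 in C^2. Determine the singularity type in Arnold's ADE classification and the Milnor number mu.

Type A_4, Milnor number mu = 4.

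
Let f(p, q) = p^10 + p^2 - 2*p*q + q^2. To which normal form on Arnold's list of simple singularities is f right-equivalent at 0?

A9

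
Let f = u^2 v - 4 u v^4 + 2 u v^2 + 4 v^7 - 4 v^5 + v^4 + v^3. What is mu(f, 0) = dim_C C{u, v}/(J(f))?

The Hessian of f at 0 is [[0, 0], [0, 0]] with rank 0, so corank 2. A Groebner basis of the Jacobian ideal J(f) in C{u,v} is {u^3 - u^2/4 + v^2/4, u^2/4 + v^3 - v^2/4, u*v + v^2}; counting standard monomials gives mu = 5. Corank 2; j^3 = v*(u + v)^2 has shape L^2 M (L != M), so D-series; mu = 5 gives D_5.

5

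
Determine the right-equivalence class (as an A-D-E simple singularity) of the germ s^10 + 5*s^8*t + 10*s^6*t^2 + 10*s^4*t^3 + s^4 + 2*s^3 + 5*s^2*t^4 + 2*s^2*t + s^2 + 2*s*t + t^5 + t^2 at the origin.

A_{4}

The Hessian of f at 0 is [[2, 2], [2, 2]] with rank 1, so corank 1. A Groebner basis of the Jacobian ideal J(f) in C{s,t} is {s/2 + t^3 + t^2/2 + t/2, s^2 + s + t, s*t - s/2 + t^2/2 - t/2}; counting standard monomials gives mu = 4. Corank 1: A-series; mu = 4 gives A_4.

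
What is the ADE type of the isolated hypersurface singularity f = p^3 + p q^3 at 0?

E_7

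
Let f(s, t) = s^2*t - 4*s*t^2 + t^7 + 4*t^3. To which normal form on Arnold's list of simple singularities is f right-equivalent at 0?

D8

The Hessian of f at 0 has rank 0. Corank 2; j^3 = t*(s - 2*t)^2 has shape L^2 M (L != M), so D-series; mu = 8 gives D_8.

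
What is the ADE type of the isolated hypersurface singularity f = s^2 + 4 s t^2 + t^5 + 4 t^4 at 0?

A_4

The Hessian of f at 0 has rank 1. Corank 1: A-series; mu = 4 gives A_4.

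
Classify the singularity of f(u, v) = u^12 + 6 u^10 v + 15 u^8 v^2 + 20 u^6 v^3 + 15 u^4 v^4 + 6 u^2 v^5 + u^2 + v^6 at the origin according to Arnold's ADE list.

The Hessian of f at 0 is [[2, 0], [0, 0]] with rank 1, so corank 1. A Groebner basis of the Jacobian ideal J(f) in C{u,v} is {v^5, u}; counting standard monomials gives mu = 5. Corank 1: A-series; mu = 5 gives A_5.

A_{5}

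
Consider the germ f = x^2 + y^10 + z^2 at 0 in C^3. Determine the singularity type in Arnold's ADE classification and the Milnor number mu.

Type A_9, Milnor number mu = 9.

The Hessian of f at 0 has rank 2. Corank 1: A-series; mu = 9 gives A_9.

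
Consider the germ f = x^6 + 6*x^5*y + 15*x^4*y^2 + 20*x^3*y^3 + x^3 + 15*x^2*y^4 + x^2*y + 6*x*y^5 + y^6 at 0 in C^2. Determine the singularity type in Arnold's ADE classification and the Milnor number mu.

The Hessian of f at 0 has rank 0. Corank 2; j^3 = x^2*(x + y) has shape L^2 M (L != M), so D-series; mu = 7 gives D_7.

Type D7, Milnor number mu = 7.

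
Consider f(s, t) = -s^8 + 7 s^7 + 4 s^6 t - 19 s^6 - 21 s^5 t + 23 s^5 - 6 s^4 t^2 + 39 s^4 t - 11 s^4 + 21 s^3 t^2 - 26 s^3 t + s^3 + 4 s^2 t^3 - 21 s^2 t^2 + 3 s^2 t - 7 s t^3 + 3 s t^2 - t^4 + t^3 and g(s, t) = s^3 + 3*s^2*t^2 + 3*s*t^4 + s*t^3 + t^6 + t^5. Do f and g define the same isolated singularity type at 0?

The Hessian of f at 0 has rank 0. Corank 2; j^3 = (s + t)^3 is a perfect cube, so E-series; the 4-jet and mu = 7 give E_7. The Hessian of g at 0 has rank 0. Corank 2; j^3 = s^3 is a perfect cube, so E-series; the 4-jet and mu = 7 give E_7. Both have type E_7, hence right-equivalent.

Yes.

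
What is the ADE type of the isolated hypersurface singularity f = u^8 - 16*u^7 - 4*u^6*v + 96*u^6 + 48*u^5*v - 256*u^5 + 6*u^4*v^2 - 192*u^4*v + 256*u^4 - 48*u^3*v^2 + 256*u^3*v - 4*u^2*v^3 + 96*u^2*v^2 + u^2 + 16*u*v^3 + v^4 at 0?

A_3

The Hessian of f at 0 is [[2, 0], [0, 0]] with rank 1, so corank 1. A Groebner basis of the Jacobian ideal J(f) in C{u,v} is {v^3, u}; counting standard monomials gives mu = 3. Corank 1: A-series; mu = 3 gives A_3.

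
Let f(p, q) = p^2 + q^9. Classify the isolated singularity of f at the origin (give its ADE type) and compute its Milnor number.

The Hessian of f at 0 is [[2, 0], [0, 0]] with rank 1, so corank 1. A Groebner basis of the Jacobian ideal J(f) in C{p,q} is {q^8, p}; counting standard monomials gives mu = 8. Corank 1: A-series; mu = 8 gives A_8.

Type A8, Milnor number mu = 8.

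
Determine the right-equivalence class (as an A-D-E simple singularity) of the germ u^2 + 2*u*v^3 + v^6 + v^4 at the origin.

The Hessian of f at 0 has rank 1. Corank 1: A-series; mu = 3 gives A_3.

A_3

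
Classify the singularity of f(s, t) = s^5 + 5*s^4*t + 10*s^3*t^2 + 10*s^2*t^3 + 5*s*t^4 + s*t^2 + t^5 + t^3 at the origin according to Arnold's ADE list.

D_6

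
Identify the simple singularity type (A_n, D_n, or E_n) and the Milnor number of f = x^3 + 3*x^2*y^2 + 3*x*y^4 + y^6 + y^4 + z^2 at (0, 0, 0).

Type E_6, Milnor number mu = 6.

The Hessian of f at 0 has rank 1. Corank 2; j^3 = x^3 is a perfect cube, so E-series; the 4-jet and mu = 6 give E_6.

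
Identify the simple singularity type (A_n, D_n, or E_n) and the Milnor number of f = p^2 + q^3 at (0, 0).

The Hessian of f at 0 is [[2, 0], [0, 0]] with rank 1, so corank 1. A Groebner basis of the Jacobian ideal J(f) in C{p,q} is {q^2, p}; counting standard monomials gives mu = 2. Corank 1: A-series; mu = 2 gives A_2.

Type A_2, Milnor number mu = 2.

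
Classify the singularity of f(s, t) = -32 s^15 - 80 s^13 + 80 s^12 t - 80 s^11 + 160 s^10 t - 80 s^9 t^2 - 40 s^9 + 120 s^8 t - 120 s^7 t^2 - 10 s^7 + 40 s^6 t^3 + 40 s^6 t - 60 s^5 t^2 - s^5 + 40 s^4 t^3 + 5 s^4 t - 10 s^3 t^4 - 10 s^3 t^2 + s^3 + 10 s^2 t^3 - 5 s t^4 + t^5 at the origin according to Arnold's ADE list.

The Hessian of f at 0 has rank 0. Corank 2; j^3 = s^3 is a perfect cube, so E-series; the 5-jet and mu = 8 give E_8.

E8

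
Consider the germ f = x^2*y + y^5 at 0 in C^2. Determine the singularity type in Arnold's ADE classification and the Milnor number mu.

The Hessian of f at 0 has rank 0. Corank 2; j^3 = x^2*y has shape L^2 M (L != M), so D-series; mu = 6 gives D_6.

Type D_6, Milnor number mu = 6.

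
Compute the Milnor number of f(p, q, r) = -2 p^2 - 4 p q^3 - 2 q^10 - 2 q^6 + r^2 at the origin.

9

The Hessian of f at 0 has rank 2. Corank 1: A-series; mu = 9 gives A_9.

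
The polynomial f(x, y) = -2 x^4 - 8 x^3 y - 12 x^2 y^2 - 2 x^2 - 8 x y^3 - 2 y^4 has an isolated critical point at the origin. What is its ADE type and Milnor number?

Type A3, Milnor number mu = 3.

The Hessian of f at 0 has rank 1. Corank 1: A-series; mu = 3 gives A_3.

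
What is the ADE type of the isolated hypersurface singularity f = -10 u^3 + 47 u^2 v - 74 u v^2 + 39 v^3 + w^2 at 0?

The Hessian of f at 0 has rank 1. Corank 2; j^3 = -(2*u - 3*v)*(5*u^2 - 16*u*v + 13*v^2) splits into three distinct lines over C (the quadratic factor has nonzero discriminant), so D_4.

D_4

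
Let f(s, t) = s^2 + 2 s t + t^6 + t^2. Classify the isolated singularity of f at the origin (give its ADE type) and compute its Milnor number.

Type A5, Milnor number mu = 5.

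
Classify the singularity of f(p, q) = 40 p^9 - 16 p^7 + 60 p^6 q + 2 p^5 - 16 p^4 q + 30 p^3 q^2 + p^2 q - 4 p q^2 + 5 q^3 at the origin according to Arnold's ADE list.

The Hessian of f at 0 has rank 0. Corank 2; j^3 = q*(p^2 - 4*p*q + 5*q^2) splits into three distinct lines over C (the quadratic factor has nonzero discriminant), so D_4.

D_4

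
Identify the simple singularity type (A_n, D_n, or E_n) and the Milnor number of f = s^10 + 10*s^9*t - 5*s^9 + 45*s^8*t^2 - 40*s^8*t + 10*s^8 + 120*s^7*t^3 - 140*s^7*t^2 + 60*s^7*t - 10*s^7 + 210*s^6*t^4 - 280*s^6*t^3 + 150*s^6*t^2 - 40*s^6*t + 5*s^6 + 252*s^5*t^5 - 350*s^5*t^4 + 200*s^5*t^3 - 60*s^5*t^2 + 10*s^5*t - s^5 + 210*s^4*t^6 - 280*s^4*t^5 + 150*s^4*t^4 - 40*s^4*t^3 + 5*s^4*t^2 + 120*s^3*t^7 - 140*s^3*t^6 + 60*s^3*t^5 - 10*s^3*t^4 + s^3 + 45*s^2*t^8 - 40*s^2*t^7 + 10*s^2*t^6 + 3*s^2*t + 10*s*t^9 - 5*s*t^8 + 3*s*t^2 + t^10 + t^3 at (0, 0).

The Hessian of f at 0 has rank 0. Corank 2; j^3 = (s + t)^3 is a perfect cube, so E-series; the 5-jet and mu = 8 give E_8.

Type E_8, Milnor number mu = 8.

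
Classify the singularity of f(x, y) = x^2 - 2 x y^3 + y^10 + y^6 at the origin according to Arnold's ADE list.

A_9

The Hessian of f at 0 has rank 1. Corank 1: A-series; mu = 9 gives A_9.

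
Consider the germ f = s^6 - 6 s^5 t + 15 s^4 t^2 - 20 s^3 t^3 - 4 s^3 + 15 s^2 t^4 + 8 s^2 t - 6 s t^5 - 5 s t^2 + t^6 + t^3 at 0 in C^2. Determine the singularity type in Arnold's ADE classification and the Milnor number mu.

Type D_7, Milnor number mu = 7.

The Hessian of f at 0 is [[0, 0], [0, 0]] with rank 0, so corank 2. A Groebner basis of the Jacobian ideal J(f) in C{s,t} is {32*s*t/3 + t^5 - 16*t^2/3, s*t^2 - t^3/2, s^2 - 3*s*t/2 + t^2/2}; counting standard monomials gives mu = 7. Corank 2; j^3 = -(s - t)*(2*s - t)^2 has shape L^2 M (L != M), so D-series; mu = 7 gives D_7.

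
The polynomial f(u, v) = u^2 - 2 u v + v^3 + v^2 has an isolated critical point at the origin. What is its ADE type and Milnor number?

Type A_2, Milnor number mu = 2.

The Hessian of f at 0 has rank 1. Corank 1: A-series; mu = 2 gives A_2.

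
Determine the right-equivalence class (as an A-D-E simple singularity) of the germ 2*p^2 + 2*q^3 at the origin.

A_{2}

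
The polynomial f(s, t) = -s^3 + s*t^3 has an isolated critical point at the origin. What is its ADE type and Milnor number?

Type E7, Milnor number mu = 7.

The Hessian of f at 0 is [[0, 0], [0, 0]] with rank 0, so corank 2. A Groebner basis of the Jacobian ideal J(f) in C{s,t} is {s^3, s*t^2, -3*s^2 + t^3}; counting standard monomials gives mu = 7. Corank 2; j^3 = -s^3 is a perfect cube, so E-series; the 4-jet and mu = 7 give E_7.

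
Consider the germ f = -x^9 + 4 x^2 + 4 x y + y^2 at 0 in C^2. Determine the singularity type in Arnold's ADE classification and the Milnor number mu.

The Hessian of f at 0 has rank 1. Corank 1: A-series; mu = 8 gives A_8.

Type A_8, Milnor number mu = 8.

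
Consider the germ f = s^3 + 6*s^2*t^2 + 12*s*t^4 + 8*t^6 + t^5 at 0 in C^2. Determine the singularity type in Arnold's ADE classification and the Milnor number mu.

The Hessian of f at 0 has rank 0. Corank 2; j^3 = s^3 is a perfect cube, so E-series; the 5-jet and mu = 8 give E_8.

Type E_8, Milnor number mu = 8.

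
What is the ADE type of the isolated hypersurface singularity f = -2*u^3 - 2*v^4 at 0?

The Hessian of f at 0 has rank 0. Corank 2; j^3 = -2*u^3 is a perfect cube, so E-series; the 4-jet and mu = 6 give E_6.

E6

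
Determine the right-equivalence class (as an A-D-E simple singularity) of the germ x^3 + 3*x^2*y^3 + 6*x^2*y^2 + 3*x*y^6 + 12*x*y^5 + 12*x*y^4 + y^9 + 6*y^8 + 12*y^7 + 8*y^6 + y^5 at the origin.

E_{8}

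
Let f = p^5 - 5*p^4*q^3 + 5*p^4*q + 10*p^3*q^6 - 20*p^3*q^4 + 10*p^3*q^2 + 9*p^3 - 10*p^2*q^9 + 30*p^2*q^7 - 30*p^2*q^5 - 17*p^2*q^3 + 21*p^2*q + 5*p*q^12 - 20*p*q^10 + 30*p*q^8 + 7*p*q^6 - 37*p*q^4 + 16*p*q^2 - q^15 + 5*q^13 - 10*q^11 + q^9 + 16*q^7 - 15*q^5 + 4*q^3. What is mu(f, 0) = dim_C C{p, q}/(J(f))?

6

The Hessian of f at 0 is [[0, 0], [0, 0]] with rank 0, so corank 2. A Groebner basis of the Jacobian ideal J(f) in C{p,q} is {-243*p*q/248 + q^4 - 81*q^2/124, p*q^2 + 2*q^3/3, p^2 + 997*p*q/744 + 167*q^2/372}; counting standard monomials gives mu = 6. Corank 2; j^3 = (p + q)*(3*p + 2*q)^2 has shape L^2 M (L != M), so D-series; mu = 6 gives D_6.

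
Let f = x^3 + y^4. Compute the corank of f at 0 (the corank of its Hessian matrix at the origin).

Hessian at 0 has rank 0.

2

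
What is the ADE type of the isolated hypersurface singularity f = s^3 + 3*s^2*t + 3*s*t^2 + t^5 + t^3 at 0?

The Hessian of f at 0 has rank 0. Corank 2; j^3 = (s + t)^3 is a perfect cube, so E-series; the 5-jet and mu = 8 give E_8.

E8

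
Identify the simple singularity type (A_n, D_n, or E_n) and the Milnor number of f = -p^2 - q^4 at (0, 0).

Type A_{3}, Milnor number mu = 3.

The Hessian of f at 0 is [[-2, 0], [0, 0]] with rank 1, so corank 1. A Groebner basis of the Jacobian ideal J(f) in C{p,q} is {q^3, p}; counting standard monomials gives mu = 3. Corank 1: A-series; mu = 3 gives A_3.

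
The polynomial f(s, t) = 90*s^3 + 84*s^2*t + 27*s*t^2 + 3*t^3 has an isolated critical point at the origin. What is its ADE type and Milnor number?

Type D_{4}, Milnor number mu = 4.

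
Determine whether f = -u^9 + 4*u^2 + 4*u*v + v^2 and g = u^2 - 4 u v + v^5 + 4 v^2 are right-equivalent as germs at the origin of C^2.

No.

The Hessian of f at 0 is [[8, 4], [4, 2]] with rank 1, so corank 1. A Groebner basis of the Jacobian ideal J(f) in C{u,v} is {v^8, u + v/2}; counting standard monomials gives mu = 8. Corank 1: A-series; mu = 8 gives A_8. The Hessian of g at 0 is [[2, -4], [-4, 8]] with rank 1, so corank 1. A Groebner basis of the Jacobian ideal J(g) in C{u,v} is {v^4, u - 2*v}; counting standard monomials gives mu = 4. Corank 1: A-series; mu = 4 gives A_4. f is A_8 but g is A_4, hence not right-equivalent.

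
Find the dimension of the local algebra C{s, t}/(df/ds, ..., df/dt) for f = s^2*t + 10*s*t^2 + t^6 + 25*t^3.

7

The Hessian of f at 0 is [[0, 0], [0, 0]] with rank 0, so corank 2. A Groebner basis of the Jacobian ideal J(f) in C{s,t} is {s^2/6 + t^5 - 25*t^2/6, s^3 + 125*t^3, s*t + 5*t^2}; counting standard monomials gives mu = 7. Corank 2; j^3 = t*(s + 5*t)^2 has shape L^2 M (L != M), so D-series; mu = 7 gives D_7.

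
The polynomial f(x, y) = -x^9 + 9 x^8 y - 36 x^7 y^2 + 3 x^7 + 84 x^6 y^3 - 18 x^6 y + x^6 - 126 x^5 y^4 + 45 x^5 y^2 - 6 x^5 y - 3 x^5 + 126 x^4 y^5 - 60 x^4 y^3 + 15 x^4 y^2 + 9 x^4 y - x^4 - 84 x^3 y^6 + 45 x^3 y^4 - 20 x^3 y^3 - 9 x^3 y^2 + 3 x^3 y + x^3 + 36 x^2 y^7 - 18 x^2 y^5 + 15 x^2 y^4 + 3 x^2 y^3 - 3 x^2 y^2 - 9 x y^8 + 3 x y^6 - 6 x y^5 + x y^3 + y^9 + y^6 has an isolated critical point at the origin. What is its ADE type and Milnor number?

The Hessian of f at 0 is [[0, 0], [0, 0]] with rank 0, so corank 2. A Groebner basis of the Jacobian ideal J(f) in C{x,y} is {3*x^2 + y^4 + y^3, x^3, x^2*y - x^2 - y^3/3, -2*x^2 + x*y^2 - 2*y^3/3}; counting standard monomials gives mu = 7. Corank 2; j^3 = x^3 is a perfect cube, so E-series; the 4-jet and mu = 7 give E_7.

Type E_{7}, Milnor number mu = 7.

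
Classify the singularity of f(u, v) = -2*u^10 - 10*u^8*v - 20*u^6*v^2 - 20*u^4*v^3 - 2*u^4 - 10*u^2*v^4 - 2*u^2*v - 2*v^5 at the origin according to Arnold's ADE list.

D_6

The Hessian of f at 0 has rank 0. Corank 2; j^3 = -2*u^2*v has shape L^2 M (L != M), so D-series; mu = 6 gives D_6.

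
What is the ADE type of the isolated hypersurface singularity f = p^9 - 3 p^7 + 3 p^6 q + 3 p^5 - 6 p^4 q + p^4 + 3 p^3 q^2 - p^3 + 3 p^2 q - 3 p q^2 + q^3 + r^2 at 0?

E_{6}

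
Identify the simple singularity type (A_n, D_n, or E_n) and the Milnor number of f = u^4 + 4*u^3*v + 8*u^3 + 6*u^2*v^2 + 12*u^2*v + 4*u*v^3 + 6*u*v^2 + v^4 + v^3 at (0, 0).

The Hessian of f at 0 has rank 0. Corank 2; j^3 = (2*u + v)^3 is a perfect cube, so E-series; the 4-jet and mu = 6 give E_6.

Type E_6, Milnor number mu = 6.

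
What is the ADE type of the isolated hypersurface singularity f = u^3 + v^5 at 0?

The Hessian of f at 0 has rank 0. Corank 2; j^3 = u^3 is a perfect cube, so E-series; the 5-jet and mu = 8 give E_8.

E8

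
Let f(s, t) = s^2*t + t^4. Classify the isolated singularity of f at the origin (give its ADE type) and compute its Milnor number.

Type D_5, Milnor number mu = 5.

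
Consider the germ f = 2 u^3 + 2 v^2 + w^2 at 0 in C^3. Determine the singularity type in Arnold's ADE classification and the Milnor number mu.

The Hessian of f at 0 has rank 2. Corank 1: A-series; mu = 2 gives A_2.

Type A2, Milnor number mu = 2.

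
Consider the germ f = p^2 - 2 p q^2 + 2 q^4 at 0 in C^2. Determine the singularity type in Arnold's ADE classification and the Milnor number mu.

Type A_3, Milnor number mu = 3.

The Hessian of f at 0 has rank 1. Corank 1: A-series; mu = 3 gives A_3.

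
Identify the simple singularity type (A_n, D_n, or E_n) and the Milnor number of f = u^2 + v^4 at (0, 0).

The Hessian of f at 0 has rank 1. Corank 1: A-series; mu = 3 gives A_3.

Type A_{3}, Milnor number mu = 3.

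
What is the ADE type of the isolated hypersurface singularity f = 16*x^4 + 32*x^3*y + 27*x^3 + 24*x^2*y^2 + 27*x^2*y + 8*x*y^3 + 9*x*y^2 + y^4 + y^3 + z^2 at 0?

E_6

The Hessian of f at 0 has rank 1. Corank 2; j^3 = (3*x + y)^3 is a perfect cube, so E-series; the 4-jet and mu = 6 give E_6.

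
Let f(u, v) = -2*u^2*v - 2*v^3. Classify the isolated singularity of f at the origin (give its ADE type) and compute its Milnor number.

Type D_4, Milnor number mu = 4.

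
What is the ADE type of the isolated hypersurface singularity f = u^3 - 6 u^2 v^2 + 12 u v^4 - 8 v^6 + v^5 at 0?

E8

The Hessian of f at 0 is [[0, 0], [0, 0]] with rank 0, so corank 2. A Groebner basis of the Jacobian ideal J(f) in C{u,v} is {v^4, u^3, -u^2/4 + u*v^2}; counting standard monomials gives mu = 8. Corank 2; j^3 = u^3 is a perfect cube, so E-series; the 5-jet and mu = 8 give E_8.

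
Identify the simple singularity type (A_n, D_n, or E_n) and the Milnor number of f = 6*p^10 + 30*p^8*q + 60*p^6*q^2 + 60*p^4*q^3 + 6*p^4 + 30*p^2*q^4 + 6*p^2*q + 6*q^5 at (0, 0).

Type D_6, Milnor number mu = 6.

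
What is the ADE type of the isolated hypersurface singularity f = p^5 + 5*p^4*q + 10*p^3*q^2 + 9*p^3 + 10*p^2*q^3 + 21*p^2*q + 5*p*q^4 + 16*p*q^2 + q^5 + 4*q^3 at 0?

D6

The Hessian of f at 0 is [[0, 0], [0, 0]] with rank 0, so corank 2. A Groebner basis of the Jacobian ideal J(f) in C{p,q} is {-243*p*q/5 + q^4 - 162*q^2/5, p*q^2 + 2*q^3/3, p^2 + 5*p*q/3 + 2*q^2/3}; counting standard monomials gives mu = 6. Corank 2; j^3 = (p + q)*(3*p + 2*q)^2 has shape L^2 M (L != M), so D-series; mu = 6 gives D_6.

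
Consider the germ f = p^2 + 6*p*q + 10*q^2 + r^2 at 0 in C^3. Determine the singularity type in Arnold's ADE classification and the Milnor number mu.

Type A_{1}, Milnor number mu = 1.

The Hessian of f at 0 has rank 3. Corank 0: nondegenerate Morse point, so A_1.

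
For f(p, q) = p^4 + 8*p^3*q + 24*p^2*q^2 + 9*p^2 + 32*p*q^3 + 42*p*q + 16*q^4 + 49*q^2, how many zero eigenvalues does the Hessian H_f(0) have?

1

The Hessian at 0 is [[18, 42], [42, 98]] of rank 1; hence corank 1.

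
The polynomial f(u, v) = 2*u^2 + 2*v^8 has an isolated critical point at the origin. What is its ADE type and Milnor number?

The Hessian of f at 0 is [[4, 0], [0, 0]] with rank 1, so corank 1. A Groebner basis of the Jacobian ideal J(f) in C{u,v} is {v^7, u}; counting standard monomials gives mu = 7. Corank 1: A-series; mu = 7 gives A_7.

Type A_7, Milnor number mu = 7.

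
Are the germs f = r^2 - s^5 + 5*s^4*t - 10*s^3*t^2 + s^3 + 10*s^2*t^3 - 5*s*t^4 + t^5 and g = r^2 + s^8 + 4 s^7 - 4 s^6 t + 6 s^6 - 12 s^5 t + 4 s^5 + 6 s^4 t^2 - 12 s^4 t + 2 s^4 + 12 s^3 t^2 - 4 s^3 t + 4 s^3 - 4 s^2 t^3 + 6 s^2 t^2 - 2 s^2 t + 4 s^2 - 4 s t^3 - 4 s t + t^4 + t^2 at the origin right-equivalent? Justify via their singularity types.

No.

The Hessian of f at 0 is [[0, 0, 0], [0, 0, 0], [0, 0, 2]] with rank 1, so corank 2. A Groebner basis of the Jacobian ideal J(f) in C{s,t,r} is {t^5, s*t^3 - t^4/4, s^2, r}; counting standard monomials gives mu = 8. Corank 2; j^3 = s^3 is a perfect cube, so E-series; the 5-jet and mu = 8 give E_8. The Hessian of g at 0 is [[8, -4, 0], [-4, 2, 0], [0, 0, 2]] with rank 2, so corank 1. A Groebner basis of the Jacobian ideal J(g) in C{s,t,r} is {s^2 + 2*s - t, s*t + 4*s - 2*t, 8*s + t^2 - 4*t, r}; counting standard monomials gives mu = 3. Corank 1: A-series; mu = 3 gives A_3. f is E_8 but g is A_3, hence not right-equivalent.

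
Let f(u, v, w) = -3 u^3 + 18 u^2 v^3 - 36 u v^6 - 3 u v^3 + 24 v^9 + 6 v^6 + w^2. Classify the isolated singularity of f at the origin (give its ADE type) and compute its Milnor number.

Type E_{7}, Milnor number mu = 7.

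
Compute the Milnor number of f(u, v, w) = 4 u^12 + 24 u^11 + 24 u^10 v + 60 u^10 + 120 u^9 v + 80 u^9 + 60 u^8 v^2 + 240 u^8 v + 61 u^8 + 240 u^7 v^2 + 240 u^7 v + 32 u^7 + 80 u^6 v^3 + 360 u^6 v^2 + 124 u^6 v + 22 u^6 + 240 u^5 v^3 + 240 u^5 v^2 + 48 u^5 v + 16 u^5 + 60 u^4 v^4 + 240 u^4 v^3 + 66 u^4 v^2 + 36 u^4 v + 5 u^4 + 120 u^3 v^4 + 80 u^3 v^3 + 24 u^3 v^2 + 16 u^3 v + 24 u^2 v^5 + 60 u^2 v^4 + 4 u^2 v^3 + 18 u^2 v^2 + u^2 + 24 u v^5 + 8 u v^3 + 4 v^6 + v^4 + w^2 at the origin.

The Hessian of f at 0 has rank 2. Corank 1: A-series; mu = 3 gives A_3.

3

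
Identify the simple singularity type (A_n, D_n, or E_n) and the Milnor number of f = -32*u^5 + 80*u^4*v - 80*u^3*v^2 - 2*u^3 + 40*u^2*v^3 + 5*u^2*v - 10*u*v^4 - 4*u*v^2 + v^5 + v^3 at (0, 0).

The Hessian of f at 0 is [[0, 0], [0, 0]] with rank 0, so corank 2. A Groebner basis of the Jacobian ideal J(f) in C{u,v} is {-u*v/10 + v^4 + v^2/10, u*v^2 - v^3, u^2 - 3*u*v/2 + v^2/2}; counting standard monomials gives mu = 6. Corank 2; j^3 = -(u - v)^2*(2*u - v) has shape L^2 M (L != M), so D-series; mu = 6 gives D_6.

Type D_{6}, Milnor number mu = 6.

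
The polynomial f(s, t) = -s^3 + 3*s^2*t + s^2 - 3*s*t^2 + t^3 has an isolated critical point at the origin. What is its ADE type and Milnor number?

The Hessian of f at 0 has rank 1. Corank 1: A-series; mu = 2 gives A_2.

Type A_{2}, Milnor number mu = 2.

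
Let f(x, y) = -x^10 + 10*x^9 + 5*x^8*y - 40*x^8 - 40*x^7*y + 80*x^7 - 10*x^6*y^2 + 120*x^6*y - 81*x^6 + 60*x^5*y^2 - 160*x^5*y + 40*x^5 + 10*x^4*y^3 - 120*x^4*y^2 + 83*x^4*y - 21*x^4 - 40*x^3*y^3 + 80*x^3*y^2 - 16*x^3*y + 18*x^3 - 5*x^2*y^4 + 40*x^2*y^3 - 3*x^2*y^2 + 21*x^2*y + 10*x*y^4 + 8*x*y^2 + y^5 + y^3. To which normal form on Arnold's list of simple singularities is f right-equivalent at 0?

D6

The Hessian of f at 0 is [[0, 0], [0, 0]] with rank 0, so corank 2. A Groebner basis of the Jacobian ideal J(f) in C{x,y} is {x^3 + 33*x^2/4 + 13*x*y/2 + 5*y^2/4, x^2*y - 45*x^2/2 - 18*x*y - 7*y^2/2, 243*x^2/4 + x*y^2 + 99*x*y/2 + 39*y^2/4, -162*x^2 - 135*x*y + y^3 - 27*y^2}; counting standard monomials gives mu = 6. Corank 2; j^3 = (2*x + y)*(3*x + y)^2 has shape L^2 M (L != M), so D-series; mu = 6 gives D_6.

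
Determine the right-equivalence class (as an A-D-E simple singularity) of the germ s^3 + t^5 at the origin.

E8

The Hessian of f at 0 is [[0, 0], [0, 0]] with rank 0, so corank 2. A Groebner basis of the Jacobian ideal J(f) in C{s,t} is {t^4, s^2}; counting standard monomials gives mu = 8. Corank 2; j^3 = s^3 is a perfect cube, so E-series; the 5-jet and mu = 8 give E_8.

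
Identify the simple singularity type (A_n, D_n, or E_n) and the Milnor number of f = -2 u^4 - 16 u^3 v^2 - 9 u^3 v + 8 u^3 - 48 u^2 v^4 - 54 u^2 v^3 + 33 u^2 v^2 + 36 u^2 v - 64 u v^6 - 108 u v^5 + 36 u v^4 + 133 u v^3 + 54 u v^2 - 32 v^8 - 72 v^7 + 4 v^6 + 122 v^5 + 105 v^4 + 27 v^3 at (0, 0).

The Hessian of f at 0 has rank 0. Corank 2; j^3 = (2*u + 3*v)^3 is a perfect cube, so E-series; the 4-jet and mu = 7 give E_7.

Type E_7, Milnor number mu = 7.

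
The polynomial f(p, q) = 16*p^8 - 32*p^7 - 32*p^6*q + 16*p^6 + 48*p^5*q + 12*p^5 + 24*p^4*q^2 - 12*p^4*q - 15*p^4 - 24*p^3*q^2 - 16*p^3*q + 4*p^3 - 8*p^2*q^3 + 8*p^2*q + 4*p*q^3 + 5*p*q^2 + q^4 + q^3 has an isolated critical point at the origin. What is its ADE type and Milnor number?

The Hessian of f at 0 has rank 0. Corank 2; j^3 = (p + q)*(2*p + q)^2 has shape L^2 M (L != M), so D-series; mu = 5 gives D_5.

Type D_{5}, Milnor number mu = 5.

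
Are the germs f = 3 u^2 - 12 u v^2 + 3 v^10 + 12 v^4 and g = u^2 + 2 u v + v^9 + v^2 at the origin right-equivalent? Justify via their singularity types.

No.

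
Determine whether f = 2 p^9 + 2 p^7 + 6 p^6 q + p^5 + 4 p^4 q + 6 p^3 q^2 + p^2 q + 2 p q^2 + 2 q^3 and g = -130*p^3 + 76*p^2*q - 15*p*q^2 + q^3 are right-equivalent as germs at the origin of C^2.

Yes.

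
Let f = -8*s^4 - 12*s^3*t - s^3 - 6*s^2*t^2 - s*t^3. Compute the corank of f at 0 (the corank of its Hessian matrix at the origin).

2

The Hessian at 0 is [[0, 0], [0, 0]] of rank 0; hence corank 2.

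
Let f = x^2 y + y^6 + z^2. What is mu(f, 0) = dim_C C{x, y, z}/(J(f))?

7

The Hessian of f at 0 has rank 1. Corank 2; j^3 = x^2*y has shape L^2 M (L != M), so D-series; mu = 7 gives D_7.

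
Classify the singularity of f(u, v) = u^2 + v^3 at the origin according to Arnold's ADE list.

A_{2}

The Hessian of f at 0 has rank 1. Corank 1: A-series; mu = 2 gives A_2.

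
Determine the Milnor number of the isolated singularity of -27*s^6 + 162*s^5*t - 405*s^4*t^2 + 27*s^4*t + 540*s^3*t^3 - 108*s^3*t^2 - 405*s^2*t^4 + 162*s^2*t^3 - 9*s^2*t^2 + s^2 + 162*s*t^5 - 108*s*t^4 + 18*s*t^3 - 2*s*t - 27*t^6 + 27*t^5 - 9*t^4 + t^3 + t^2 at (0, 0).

2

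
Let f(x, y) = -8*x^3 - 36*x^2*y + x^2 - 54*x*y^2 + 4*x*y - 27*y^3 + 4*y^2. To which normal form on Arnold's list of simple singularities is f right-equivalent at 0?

A2

The Hessian of f at 0 has rank 1. Corank 1: A-series; mu = 2 gives A_2.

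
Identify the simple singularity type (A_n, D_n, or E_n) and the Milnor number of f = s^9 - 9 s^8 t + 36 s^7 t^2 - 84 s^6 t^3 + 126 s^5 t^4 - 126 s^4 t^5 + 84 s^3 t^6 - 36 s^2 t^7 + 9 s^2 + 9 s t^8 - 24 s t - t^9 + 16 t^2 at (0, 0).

Type A_{8}, Milnor number mu = 8.

The Hessian of f at 0 has rank 1. Corank 1: A-series; mu = 8 gives A_8.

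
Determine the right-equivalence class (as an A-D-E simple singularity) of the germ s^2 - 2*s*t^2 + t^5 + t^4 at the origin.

A_{4}

The Hessian of f at 0 has rank 1. Corank 1: A-series; mu = 4 gives A_4.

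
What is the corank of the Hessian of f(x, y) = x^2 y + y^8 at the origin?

Hessian at 0 has rank 0.

2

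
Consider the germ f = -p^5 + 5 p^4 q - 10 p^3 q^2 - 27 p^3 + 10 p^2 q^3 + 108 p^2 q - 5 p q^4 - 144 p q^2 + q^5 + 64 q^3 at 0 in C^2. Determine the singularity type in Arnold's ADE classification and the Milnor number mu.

Type E_8, Milnor number mu = 8.

The Hessian of f at 0 has rank 0. Corank 2; j^3 = -(3*p - 4*q)^3 is a perfect cube, so E-series; the 5-jet and mu = 8 give E_8.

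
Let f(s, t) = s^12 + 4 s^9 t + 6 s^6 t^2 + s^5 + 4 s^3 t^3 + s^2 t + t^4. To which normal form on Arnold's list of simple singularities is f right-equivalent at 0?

D_5

The Hessian of f at 0 is [[0, 0], [0, 0]] with rank 0, so corank 2. A Groebner basis of the Jacobian ideal J(f) in C{s,t} is {s^3, s^2/4 + t^3, s*t}; counting standard monomials gives mu = 5. Corank 2; j^3 = s^2*t has shape L^2 M (L != M), so D-series; mu = 5 gives D_5.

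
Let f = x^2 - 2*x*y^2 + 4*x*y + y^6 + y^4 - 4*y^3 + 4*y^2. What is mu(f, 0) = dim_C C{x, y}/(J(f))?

The Hessian of f at 0 is [[2, 4], [4, 8]] with rank 1, so corank 1. A Groebner basis of the Jacobian ideal J(f) in C{x,y} is {x^3 - 12*x^2 - 40*x*y - 32*x - 64*y, x^2*y + 4*x^2 + 12*x*y + 8*x + 16*y, -x + y^2 - 2*y}; counting standard monomials gives mu = 5. Corank 1: A-series; mu = 5 gives A_5.

5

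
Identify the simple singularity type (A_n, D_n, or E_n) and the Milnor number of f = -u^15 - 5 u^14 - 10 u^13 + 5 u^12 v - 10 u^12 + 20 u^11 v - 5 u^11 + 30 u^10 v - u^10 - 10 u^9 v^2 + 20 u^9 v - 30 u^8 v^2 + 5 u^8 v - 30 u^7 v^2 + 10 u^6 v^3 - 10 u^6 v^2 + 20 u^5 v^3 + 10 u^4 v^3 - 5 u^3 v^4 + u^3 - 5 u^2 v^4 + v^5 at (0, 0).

The Hessian of f at 0 has rank 0. Corank 2; j^3 = u^3 is a perfect cube, so E-series; the 5-jet and mu = 8 give E_8.

Type E8, Milnor number mu = 8.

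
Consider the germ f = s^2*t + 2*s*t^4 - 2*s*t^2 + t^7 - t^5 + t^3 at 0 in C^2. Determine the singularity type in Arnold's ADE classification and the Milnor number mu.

The Hessian of f at 0 is [[0, 0], [0, 0]] with rank 0, so corank 2. A Groebner basis of the Jacobian ideal J(f) in C{s,t} is {s*t + t^4 - t^2, s*t^2 - t^3, s^2 - 7*s*t + 6*t^2}; counting standard monomials gives mu = 6. Corank 2; j^3 = t*(s - t)^2 has shape L^2 M (L != M), so D-series; mu = 6 gives D_6.

Type D6, Milnor number mu = 6.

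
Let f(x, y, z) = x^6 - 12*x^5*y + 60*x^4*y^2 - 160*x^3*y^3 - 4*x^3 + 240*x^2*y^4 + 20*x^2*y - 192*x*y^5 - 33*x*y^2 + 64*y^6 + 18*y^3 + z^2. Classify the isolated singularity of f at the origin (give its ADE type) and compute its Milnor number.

The Hessian of f at 0 has rank 1. Corank 2; j^3 = -(x - 2*y)*(2*x - 3*y)^2 has shape L^2 M (L != M), so D-series; mu = 7 gives D_7.

Type D7, Milnor number mu = 7.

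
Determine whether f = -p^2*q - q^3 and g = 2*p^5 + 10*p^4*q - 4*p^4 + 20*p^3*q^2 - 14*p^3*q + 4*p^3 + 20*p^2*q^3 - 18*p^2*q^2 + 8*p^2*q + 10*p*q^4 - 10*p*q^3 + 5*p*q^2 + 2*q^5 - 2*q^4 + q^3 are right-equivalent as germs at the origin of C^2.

No.

The Hessian of f at 0 has rank 0. Corank 2; j^3 = -q*(p^2 + q^2) splits into three distinct lines over C (the quadratic factor has nonzero discriminant), so D_4. The Hessian of g at 0 has rank 0. Corank 2; j^3 = (p + q)*(2*p + q)^2 has shape L^2 M (L != M), so D-series; mu = 6 gives D_6. f is D_4 but g is D_6, hence not right-equivalent.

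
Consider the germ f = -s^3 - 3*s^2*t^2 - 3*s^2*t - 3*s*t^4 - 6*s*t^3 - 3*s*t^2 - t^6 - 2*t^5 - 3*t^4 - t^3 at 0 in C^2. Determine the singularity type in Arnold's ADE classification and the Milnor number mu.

Type E_8, Milnor number mu = 8.

The Hessian of f at 0 has rank 0. Corank 2; j^3 = -(s + t)^3 is a perfect cube, so E-series; the 5-jet and mu = 8 give E_8.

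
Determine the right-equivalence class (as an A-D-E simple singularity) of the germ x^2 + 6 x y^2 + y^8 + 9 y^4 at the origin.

The Hessian of f at 0 is [[2, 0], [0, 0]] with rank 1, so corank 1. A Groebner basis of the Jacobian ideal J(f) in C{x,y} is {x^4, x^3*y, x/3 + y^2}; counting standard monomials gives mu = 7. Corank 1: A-series; mu = 7 gives A_7.

A_{7}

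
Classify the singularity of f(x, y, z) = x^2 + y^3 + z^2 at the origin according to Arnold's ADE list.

A_2

The Hessian of f at 0 is [[2, 0, 0], [0, 0, 0], [0, 0, 2]] with rank 2, so corank 1. A Groebner basis of the Jacobian ideal J(f) in C{x,y,z} is {y^2, x, z}; counting standard monomials gives mu = 2. Corank 1: A-series; mu = 2 gives A_2.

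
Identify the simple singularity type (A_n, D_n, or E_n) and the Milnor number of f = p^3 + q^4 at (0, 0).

Type E6, Milnor number mu = 6.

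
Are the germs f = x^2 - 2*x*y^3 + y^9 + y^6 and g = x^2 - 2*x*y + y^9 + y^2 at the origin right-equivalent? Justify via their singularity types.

Yes.

The Hessian of f at 0 is [[2, 0], [0, 0]] with rank 1, so corank 1. A Groebner basis of the Jacobian ideal J(f) in C{x,y} is {x^2*y^2, x^3, -x + y^3}; counting standard monomials gives mu = 8. Corank 1: A-series; mu = 8 gives A_8. The Hessian of g at 0 is [[2, -2], [-2, 2]] with rank 1, so corank 1. A Groebner basis of the Jacobian ideal J(g) in C{x,y} is {y^8, x - y}; counting standard monomials gives mu = 8. Corank 1: A-series; mu = 8 gives A_8. Both have type A_8, hence right-equivalent.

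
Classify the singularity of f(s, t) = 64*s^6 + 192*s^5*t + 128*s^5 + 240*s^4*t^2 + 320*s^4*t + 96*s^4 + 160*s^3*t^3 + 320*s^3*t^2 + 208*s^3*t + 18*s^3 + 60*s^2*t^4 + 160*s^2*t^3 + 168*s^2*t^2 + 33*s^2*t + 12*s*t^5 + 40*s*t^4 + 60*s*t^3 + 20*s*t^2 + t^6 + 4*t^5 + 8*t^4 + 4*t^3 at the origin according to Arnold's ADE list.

The Hessian of f at 0 is [[0, 0], [0, 0]] with rank 0, so corank 2. A Groebner basis of the Jacobian ideal J(f) in C{s,t} is {7533*s^2/68 + 1377*s*t/8 + t^4 + 123*t^3/68 + 4455*t^2/68, s^3 + 30*s^2/17 + s*t + 10*t^3/51 - 2*t^2/17, s^2*t - 18*s^2/17 - 52*t^3/153 + 8*t^2/17, 9*s^2/34 + s*t^2 - 3*s*t/4 + 179*t^3/306 - 21*t^2/34}; counting standard monomials gives mu = 7. Corank 2; j^3 = (2*s + t)*(3*s + 2*t)^2 has shape L^2 M (L != M), so D-series; mu = 7 gives D_7.

D7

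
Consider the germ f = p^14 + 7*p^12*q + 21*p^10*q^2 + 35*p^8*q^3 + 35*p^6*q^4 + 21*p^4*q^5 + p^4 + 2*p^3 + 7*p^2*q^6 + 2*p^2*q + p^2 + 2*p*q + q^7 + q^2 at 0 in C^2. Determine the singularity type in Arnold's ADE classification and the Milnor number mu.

Type A_6, Milnor number mu = 6.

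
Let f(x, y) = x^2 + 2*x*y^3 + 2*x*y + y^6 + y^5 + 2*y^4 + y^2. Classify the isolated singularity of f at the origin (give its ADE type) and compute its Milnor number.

Type A_4, Milnor number mu = 4.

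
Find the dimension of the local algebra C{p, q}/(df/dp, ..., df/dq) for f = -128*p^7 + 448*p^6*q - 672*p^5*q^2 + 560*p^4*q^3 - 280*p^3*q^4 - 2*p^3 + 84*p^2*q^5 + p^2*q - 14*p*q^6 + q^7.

The Hessian of f at 0 has rank 0. Corank 2; j^3 = -p^2*(2*p - q) has shape L^2 M (L != M), so D-series; mu = 8 gives D_8.

8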